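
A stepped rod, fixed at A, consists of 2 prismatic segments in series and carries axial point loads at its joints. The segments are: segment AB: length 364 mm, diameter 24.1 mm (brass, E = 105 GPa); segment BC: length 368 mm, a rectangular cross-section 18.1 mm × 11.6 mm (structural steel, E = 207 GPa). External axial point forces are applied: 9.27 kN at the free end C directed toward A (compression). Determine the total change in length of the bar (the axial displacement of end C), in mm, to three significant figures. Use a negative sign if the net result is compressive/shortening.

Internal axial forces (sectioning from the free end, tension +): N_BC = -9.27 kN, N_AB = -9.27 kN.
A_AB = 456.2 mm².
A_BC = 210 mm².
δ_AB = -9270·364/(456.2·105000) = -0.07045 mm
δ_BC = -9270·368/(210·207000) = -0.07849 mm
δ = Σδ_i = -0.1489 mm.

-0.149 mm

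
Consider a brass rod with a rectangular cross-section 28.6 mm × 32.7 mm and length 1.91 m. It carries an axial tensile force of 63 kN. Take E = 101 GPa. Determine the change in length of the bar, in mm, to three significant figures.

A = 935.2 mm².
δ_mech = NL/(AE) = 63000·1910/(935.2·101000) = 1.274 mm.

1.27 mm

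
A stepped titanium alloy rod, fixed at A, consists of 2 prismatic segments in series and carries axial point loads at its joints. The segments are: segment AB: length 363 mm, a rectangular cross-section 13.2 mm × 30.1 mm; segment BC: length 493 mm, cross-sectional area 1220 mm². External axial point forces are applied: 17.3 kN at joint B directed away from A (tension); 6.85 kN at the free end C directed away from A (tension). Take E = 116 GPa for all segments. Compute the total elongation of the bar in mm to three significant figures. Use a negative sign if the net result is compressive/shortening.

0.214 mm

Internal axial forces (sectioning from the free end, tension +): N_BC = 6.85 kN, N_AB = 24.15 kN.
A_AB = 397.3 mm².
δ_AB = 24150·363/(397.3·116000) = 0.1902 mm
δ_BC = 6850·493/(1220·116000) = 0.02386 mm
δ = Σδ_i = 0.2141 mm.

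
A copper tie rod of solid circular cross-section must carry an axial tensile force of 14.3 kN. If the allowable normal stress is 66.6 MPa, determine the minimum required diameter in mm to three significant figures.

Required area A ≥ P/σ_allow = 14300/66.6 = 214.7 mm².
For a solid circular section, d ≥ √(4A/π) = 16.53 mm.

16.5 mm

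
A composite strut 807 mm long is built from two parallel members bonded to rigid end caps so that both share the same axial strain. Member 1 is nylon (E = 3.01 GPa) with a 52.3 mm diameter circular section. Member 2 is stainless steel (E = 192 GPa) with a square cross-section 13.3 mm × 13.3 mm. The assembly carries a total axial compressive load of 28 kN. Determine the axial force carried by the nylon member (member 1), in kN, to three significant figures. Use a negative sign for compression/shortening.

-4.48 kN

A_1 = 2148 mm².
A_2 = 176.9 mm².
Equal strain + equilibrium ⇒ each member carries load in proportion to AE: A₁E₁ = 6466000 N, A₂E₂ = 33960000 N, ΣAE = 40430000 N.
F₁ = P·A₁E₁/ΣAE = -28000·6466000/40430000 = -4478 N.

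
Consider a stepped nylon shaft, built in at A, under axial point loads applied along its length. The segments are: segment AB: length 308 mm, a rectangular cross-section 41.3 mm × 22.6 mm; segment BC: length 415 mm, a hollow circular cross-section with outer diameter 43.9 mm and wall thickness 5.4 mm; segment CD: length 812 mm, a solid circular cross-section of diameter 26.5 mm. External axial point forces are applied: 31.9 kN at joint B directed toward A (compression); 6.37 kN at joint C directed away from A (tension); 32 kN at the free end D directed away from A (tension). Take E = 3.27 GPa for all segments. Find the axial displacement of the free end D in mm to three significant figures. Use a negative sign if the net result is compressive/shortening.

22.5 mm

Internal axial forces (sectioning from the free end, tension +): N_CD = 32 kN, N_BC = 38.37 kN, N_AB = 6.47 kN.
A_AB = 933.4 mm².
A_BC = 653.1 mm².
A_CD = 551.5 mm².
δ_AB = 6470·308/(933.4·3270) = 0.6529 mm
δ_BC = 38370·415/(653.1·3270) = 7.456 mm
δ_CD = 32000·812/(551.5·3270) = 14.41 mm
δ = Σδ_i = 22.52 mm.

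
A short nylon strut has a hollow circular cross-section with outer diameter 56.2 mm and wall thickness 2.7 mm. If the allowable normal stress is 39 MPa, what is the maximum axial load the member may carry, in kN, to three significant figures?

17.7 kN

A = 453.8 mm².
P_max = σ_allow · A = 39 · 453.8 = 17700 N = 17.7 kN.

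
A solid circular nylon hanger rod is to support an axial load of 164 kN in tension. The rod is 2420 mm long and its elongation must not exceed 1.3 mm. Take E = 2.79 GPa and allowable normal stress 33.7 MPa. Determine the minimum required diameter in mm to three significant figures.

373 mm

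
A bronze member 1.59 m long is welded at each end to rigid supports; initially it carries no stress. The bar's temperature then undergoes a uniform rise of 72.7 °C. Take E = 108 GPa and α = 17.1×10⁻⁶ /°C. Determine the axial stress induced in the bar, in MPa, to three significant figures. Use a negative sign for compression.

-134 MPa

Free thermal expansion αLΔT = 17.1e-6 · 1590 · 72.7 = 1.977 mm.
The walls impose strain ε = −(1.977)/1590 = -1.2432e-03; σ = Eε = 108000 · -1.2432e-03 = -134.3 MPa.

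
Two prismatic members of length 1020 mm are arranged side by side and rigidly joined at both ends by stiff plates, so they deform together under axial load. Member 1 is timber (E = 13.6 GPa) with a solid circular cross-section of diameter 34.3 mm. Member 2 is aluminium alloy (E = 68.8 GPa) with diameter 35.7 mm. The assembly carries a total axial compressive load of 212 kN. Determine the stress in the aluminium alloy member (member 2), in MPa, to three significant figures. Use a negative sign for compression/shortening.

-179 MPa

A_1 = 924 mm².
A_2 = 1001 mm².
Equal strain + equilibrium ⇒ each member carries load in proportion to AE: A₁E₁ = 12570000 N, A₂E₂ = 68870000 N, ΣAE = 81430000 N.
σ₂ = P·E₂/ΣAE = -212000·68800/81430000 = -179.1 MPa.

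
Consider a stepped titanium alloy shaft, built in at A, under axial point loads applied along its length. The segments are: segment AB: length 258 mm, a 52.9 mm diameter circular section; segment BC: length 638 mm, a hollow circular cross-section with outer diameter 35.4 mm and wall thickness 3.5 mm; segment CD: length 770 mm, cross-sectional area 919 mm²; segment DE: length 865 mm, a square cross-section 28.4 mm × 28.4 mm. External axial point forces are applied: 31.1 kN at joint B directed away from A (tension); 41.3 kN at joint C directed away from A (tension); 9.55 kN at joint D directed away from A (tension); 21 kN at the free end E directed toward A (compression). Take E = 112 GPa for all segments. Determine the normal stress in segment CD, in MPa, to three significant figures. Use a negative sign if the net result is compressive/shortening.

Internal axial forces (sectioning from the free end, tension +): N_DE = -21 kN, N_CD = -11.45 kN, N_BC = 29.85 kN, N_AB = 60.95 kN.
σ_CD = N_CD/A_CD = -11450/919 = -12.46 MPa.

-12.5 MPa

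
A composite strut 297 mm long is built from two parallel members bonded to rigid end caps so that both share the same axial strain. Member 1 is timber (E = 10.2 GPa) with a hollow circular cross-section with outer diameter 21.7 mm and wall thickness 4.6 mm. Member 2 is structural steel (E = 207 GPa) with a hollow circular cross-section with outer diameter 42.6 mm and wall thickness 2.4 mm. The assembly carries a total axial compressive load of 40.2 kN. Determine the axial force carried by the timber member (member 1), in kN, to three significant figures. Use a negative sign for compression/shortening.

-1.55 kN

A_1 = 247.1 mm².
A_2 = 303.1 mm².
Equal strain + equilibrium ⇒ each member carries load in proportion to AE: A₁E₁ = 2521000 N, A₂E₂ = 62740000 N, ΣAE = 65260000 N.
F₁ = P·A₁E₁/ΣAE = -40200·2521000/65260000 = -1553 N.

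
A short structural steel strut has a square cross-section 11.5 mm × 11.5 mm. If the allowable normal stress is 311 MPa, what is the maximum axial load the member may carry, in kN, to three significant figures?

41.1 kN

A = 132.2 mm².
P_max = σ_allow · A = 311 · 132.2 = 41130 N = 41.13 kN.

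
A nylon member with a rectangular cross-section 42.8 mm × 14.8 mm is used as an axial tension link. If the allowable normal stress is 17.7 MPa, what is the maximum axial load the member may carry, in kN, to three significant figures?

A = 633.4 mm².
P_max = σ_allow · A = 17.7 · 633.4 = 11210 N = 11.21 kN.

11.2 kN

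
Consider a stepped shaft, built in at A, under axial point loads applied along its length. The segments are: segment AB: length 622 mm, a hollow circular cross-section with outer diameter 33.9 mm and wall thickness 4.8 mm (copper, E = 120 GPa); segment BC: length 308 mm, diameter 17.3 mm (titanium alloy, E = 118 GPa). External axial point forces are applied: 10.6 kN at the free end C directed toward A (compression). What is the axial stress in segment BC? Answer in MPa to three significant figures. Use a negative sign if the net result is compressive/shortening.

Internal axial forces (sectioning from the free end, tension +): N_BC = -10.6 kN, N_AB = -10.6 kN.
A_BC = 235.1 mm².
σ_BC = N_BC/A_BC = -10600/235.1 = -45.09 MPa.

-45.1 MPa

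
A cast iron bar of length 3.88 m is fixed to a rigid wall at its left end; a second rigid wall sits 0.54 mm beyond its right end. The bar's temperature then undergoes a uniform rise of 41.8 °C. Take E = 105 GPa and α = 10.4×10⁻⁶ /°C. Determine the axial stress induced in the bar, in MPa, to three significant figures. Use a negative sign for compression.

-31.0 MPa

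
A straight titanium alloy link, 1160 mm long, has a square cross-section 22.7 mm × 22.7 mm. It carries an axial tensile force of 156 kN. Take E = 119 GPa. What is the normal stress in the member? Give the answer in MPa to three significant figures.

A = 515.3 mm².
σ = N/A = 156000/515.3 = 302.7 MPa.

303 MPa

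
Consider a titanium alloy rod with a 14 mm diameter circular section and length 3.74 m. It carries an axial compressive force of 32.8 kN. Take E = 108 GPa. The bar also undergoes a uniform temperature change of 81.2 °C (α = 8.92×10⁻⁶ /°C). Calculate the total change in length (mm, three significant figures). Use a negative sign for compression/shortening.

A = 153.9 mm².
δ_mech = NL/(AE) = -32800·3740/(153.9·108000) = -7.379 mm.
δ_thermal = αLΔT = 8.92e-6·3740·81.2 = 2.709 mm.
δ = δ_mech + δ_thermal = -4.67 mm.

-4.67 mm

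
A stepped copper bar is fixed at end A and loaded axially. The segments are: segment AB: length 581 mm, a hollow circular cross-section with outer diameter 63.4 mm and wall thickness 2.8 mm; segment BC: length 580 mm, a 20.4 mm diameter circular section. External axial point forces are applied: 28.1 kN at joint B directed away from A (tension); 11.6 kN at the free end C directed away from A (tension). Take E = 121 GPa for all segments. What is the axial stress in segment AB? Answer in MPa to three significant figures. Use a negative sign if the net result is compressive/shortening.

74.5 MPa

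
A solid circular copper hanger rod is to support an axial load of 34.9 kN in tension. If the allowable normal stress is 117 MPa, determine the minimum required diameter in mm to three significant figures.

19.5 mm

Required area A ≥ P/σ_allow = 34900/117 = 298.3 mm².
For a solid circular section, d ≥ √(4A/π) = 19.49 mm.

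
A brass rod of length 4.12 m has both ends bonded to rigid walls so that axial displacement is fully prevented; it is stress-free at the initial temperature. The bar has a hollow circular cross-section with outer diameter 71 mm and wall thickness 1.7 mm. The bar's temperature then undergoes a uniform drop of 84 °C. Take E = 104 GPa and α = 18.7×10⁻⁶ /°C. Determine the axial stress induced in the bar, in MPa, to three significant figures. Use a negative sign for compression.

Free thermal expansion αLΔT = 18.7e-6 · 4120 · -84 = -6.472 mm.
The walls impose strain ε = −(-6.472)/4120 = 1.5708e-03; σ = Eε = 104000 · 1.5708e-03 = 163.4 MPa.

163 MPa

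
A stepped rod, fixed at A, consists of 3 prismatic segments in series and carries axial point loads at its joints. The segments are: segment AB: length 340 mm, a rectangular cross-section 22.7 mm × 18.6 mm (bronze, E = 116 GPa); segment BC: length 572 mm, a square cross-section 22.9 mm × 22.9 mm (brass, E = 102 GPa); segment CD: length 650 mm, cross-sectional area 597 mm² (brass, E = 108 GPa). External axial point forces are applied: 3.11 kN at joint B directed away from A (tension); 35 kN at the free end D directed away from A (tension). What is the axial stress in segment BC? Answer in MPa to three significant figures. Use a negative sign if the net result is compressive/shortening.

66.7 MPa

Internal axial forces (sectioning from the free end, tension +): N_CD = 35 kN, N_BC = 35 kN, N_AB = 38.11 kN.
A_BC = 524.4 mm².
σ_BC = N_BC/A_BC = 35000/524.4 = 66.74 MPa.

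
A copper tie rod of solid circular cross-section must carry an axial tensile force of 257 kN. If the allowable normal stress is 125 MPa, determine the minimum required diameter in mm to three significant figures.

Required area A ≥ P/σ_allow = 257000/125 = 2056 mm².
For a solid circular section, d ≥ √(4A/π) = 51.16 mm.

51.2 mm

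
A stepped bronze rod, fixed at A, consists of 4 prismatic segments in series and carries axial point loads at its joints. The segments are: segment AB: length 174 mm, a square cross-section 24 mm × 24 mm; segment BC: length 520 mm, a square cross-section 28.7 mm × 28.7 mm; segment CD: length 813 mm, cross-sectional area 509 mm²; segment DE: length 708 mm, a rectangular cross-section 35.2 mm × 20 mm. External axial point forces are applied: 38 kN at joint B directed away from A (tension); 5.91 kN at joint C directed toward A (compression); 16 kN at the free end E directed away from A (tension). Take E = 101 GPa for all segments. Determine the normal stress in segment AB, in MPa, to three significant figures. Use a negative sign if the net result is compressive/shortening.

83.5 MPa

Internal axial forces (sectioning from the free end, tension +): N_DE = 16 kN, N_CD = 16 kN, N_BC = 10.09 kN, N_AB = 48.09 kN.
A_AB = 576 mm².
σ_AB = N_AB/A_AB = 48090/576 = 83.49 MPa.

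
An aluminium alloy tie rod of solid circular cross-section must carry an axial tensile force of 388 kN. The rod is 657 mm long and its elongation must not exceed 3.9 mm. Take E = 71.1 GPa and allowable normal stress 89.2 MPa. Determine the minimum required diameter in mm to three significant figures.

74.4 mm

Required area A ≥ P/σ_allow = 388000/89.2 = 4350 mm².
For a solid circular section, d ≥ √(4A/π) = 74.42 mm.
Elongation limit: A ≥ PL/(Eδ_allow) = 388000·657/(71100·3.9) = 919.3 mm² ⇒ d ≥ 34.21 mm.
The stress limit governs.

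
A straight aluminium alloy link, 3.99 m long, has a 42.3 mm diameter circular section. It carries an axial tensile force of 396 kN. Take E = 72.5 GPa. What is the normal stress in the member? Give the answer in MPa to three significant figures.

A = 1405 mm².
σ = N/A = 396000/1405 = 281.8 MPa.

282 MPa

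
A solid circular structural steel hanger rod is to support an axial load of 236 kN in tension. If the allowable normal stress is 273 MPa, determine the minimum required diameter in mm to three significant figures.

33.2 mm

Required area A ≥ P/σ_allow = 236000/273 = 864.5 mm².
For a solid circular section, d ≥ √(4A/π) = 33.18 mm.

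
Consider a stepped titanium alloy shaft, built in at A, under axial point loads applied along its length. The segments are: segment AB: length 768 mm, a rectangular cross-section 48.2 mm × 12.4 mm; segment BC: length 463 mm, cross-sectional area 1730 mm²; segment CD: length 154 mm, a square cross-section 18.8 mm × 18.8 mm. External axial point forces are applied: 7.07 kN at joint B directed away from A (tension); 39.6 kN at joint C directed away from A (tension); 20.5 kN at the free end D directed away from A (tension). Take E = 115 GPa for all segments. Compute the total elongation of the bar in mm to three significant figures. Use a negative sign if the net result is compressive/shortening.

Internal axial forces (sectioning from the free end, tension +): N_CD = 20.5 kN, N_BC = 60.1 kN, N_AB = 67.17 kN.
A_AB = 597.7 mm².
A_CD = 353.4 mm².
δ_AB = 67170·768/(597.7·115000) = 0.7505 mm
δ_BC = 60100·463/(1730·115000) = 0.1399 mm
δ_CD = 20500·154/(353.4·115000) = 0.07767 mm
δ = Σδ_i = 0.9681 mm.

0.968 mm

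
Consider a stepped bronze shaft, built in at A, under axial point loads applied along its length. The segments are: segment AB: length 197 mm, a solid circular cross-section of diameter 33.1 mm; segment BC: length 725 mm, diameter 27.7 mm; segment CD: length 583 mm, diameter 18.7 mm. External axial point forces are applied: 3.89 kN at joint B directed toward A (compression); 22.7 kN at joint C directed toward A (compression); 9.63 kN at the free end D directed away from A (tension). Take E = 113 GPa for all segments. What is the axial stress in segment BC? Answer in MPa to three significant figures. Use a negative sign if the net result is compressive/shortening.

Internal axial forces (sectioning from the free end, tension +): N_CD = 9.63 kN, N_BC = -13.07 kN, N_AB = -16.96 kN.
A_BC = 602.6 mm².
σ_BC = N_BC/A_BC = -13070/602.6 = -21.69 MPa.

-21.7 MPa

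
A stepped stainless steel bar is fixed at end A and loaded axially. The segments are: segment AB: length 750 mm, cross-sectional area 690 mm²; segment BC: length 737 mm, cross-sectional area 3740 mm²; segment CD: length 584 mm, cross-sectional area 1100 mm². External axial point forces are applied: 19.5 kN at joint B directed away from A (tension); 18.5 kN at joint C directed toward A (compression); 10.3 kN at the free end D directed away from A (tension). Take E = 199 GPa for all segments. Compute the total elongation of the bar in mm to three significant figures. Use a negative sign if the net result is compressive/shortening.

0.0811 mm

Internal axial forces (sectioning from the free end, tension +): N_CD = 10.3 kN, N_BC = -8.2 kN, N_AB = 11.3 kN.
δ_AB = 11300·750/(690·199000) = 0.06172 mm
δ_BC = -8200·737/(3740·199000) = -0.00812 mm
δ_CD = 10300·584/(1100·199000) = 0.02748 mm
δ = Σδ_i = 0.08108 mm.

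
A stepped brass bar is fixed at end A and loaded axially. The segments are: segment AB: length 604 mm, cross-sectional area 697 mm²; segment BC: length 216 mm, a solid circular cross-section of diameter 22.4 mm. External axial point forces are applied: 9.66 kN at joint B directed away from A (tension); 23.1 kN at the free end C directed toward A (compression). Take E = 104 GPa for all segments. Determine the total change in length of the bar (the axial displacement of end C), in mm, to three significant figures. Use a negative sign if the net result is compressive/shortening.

-0.234 mm

Internal axial forces (sectioning from the free end, tension +): N_BC = -23.1 kN, N_AB = -13.44 kN.
A_BC = 394.1 mm².
δ_AB = -13440·604/(697·104000) = -0.112 mm
δ_BC = -23100·216/(394.1·104000) = -0.1217 mm
δ = Σδ_i = -0.2337 mm.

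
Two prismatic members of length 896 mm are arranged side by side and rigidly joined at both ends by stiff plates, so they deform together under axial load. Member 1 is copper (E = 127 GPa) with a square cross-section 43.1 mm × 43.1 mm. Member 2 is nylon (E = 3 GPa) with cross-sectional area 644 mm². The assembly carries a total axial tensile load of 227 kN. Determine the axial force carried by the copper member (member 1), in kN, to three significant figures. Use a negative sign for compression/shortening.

225 kN

A_1 = 1858 mm².
Equal strain + equilibrium ⇒ each member carries load in proportion to AE: A₁E₁ = 235900000 N, A₂E₂ = 1932000 N, ΣAE = 237800000 N.
F₁ = P·A₁E₁/ΣAE = 227000·235900000/237800000 = 225200 N.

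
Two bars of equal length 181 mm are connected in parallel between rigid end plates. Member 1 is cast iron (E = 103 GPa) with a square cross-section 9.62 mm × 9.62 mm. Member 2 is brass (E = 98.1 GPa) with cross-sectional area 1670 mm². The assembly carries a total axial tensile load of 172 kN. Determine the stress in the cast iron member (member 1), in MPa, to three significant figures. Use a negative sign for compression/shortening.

A_1 = 92.54 mm².
Equal strain + equilibrium ⇒ each member carries load in proportion to AE: A₁E₁ = 9532000 N, A₂E₂ = 163800000 N, ΣAE = 173400000 N.
σ₁ = P·E₁/ΣAE = 172000·103000/173400000 = 102.2 MPa.

102 MPa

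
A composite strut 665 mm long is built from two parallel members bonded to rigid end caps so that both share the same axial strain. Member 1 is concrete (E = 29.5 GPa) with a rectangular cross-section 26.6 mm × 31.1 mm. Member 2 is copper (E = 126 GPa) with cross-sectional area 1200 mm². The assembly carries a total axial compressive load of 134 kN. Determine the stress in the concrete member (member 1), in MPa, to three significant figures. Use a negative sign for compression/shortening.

-22.5 MPa

A_1 = 827.3 mm².
Equal strain + equilibrium ⇒ each member carries load in proportion to AE: A₁E₁ = 24400000 N, A₂E₂ = 151200000 N, ΣAE = 175600000 N.
σ₁ = P·E₁/ΣAE = -134000·29500/175600000 = -22.51 MPa.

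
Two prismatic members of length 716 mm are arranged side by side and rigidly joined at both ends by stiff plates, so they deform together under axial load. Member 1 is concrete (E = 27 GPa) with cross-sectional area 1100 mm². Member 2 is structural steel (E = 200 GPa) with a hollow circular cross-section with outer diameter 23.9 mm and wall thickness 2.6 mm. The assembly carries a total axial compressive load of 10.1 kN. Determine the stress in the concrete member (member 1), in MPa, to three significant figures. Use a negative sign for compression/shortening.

-4.23 MPa

A_2 = 174 mm².
Equal strain + equilibrium ⇒ each member carries load in proportion to AE: A₁E₁ = 29700000 N, A₂E₂ = 34800000 N, ΣAE = 64500000 N.
σ₁ = P·E₁/ΣAE = -10100·27000/64500000 = -4.228 MPa.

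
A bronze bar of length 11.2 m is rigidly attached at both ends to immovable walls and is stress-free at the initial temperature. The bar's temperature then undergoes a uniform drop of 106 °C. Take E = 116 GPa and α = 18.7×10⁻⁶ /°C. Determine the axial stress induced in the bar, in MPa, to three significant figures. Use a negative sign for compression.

Free thermal expansion αLΔT = 18.7e-6 · 11200 · -106 = -22.2 mm.
The walls impose strain ε = −(-22.2)/11200 = 1.9822e-03; σ = Eε = 116000 · 1.9822e-03 = 229.9 MPa.

230 MPa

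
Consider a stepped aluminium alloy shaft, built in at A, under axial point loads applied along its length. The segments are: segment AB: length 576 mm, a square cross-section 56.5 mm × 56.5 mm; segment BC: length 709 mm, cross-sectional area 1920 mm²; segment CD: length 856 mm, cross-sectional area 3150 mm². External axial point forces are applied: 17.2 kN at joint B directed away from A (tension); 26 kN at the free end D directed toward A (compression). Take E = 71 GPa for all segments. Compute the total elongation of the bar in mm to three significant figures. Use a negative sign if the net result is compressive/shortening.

Internal axial forces (sectioning from the free end, tension +): N_CD = -26 kN, N_BC = -26 kN, N_AB = -8.8 kN.
A_AB = 3192 mm².
δ_AB = -8800·576/(3192·71000) = -0.02236 mm
δ_BC = -26000·709/(1920·71000) = -0.1352 mm
δ_CD = -26000·856/(3150·71000) = -0.09951 mm
δ = Σδ_i = -0.2571 mm.

-0.257 mm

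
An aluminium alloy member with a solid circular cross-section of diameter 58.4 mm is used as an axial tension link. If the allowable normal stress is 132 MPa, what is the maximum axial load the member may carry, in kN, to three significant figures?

354 kN

A = 2679 mm².
P_max = σ_allow · A = 132 · 2679 = 353600 N = 353.6 kN.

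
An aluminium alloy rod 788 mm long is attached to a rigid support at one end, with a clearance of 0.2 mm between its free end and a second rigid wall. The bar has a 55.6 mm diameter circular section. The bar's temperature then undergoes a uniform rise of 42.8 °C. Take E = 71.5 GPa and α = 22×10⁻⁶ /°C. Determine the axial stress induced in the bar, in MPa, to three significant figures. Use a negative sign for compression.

-49.2 MPa

Free thermal expansion αLΔT = 22e-6 · 788 · 42.8 = 0.742 mm.
The walls engage after the gap closes; constrained expansion = 0.742 − 0.2 = 0.542 mm.
The walls impose strain ε = −(0.542)/788 = -6.8779e-04; σ = Eε = 71500 · -6.8779e-04 = -49.18 MPa.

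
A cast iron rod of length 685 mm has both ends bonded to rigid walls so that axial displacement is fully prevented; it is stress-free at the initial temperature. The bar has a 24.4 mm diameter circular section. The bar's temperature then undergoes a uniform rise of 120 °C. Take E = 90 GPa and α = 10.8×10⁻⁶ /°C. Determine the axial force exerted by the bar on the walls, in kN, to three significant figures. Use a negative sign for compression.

Free thermal expansion αLΔT = 10.8e-6 · 685 · 120 = 0.8878 mm.
The walls impose strain ε = −(0.8878)/685 = -1.2960e-03; σ = Eε = 90000 · -1.2960e-03 = -116.6 MPa.
Wall reaction R = σ·A = -116.6·467.6 = -54540 N = -54.54 kN.

-54.5 kN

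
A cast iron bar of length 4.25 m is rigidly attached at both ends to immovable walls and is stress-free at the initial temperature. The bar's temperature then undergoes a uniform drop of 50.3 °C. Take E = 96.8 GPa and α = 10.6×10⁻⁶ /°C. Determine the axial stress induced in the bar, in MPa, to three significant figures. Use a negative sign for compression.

51.6 MPa

Free thermal expansion αLΔT = 10.6e-6 · 4250 · -50.3 = -2.266 mm.
The walls impose strain ε = −(-2.266)/4250 = 5.3318e-04; σ = Eε = 96800 · 5.3318e-04 = 51.61 MPa.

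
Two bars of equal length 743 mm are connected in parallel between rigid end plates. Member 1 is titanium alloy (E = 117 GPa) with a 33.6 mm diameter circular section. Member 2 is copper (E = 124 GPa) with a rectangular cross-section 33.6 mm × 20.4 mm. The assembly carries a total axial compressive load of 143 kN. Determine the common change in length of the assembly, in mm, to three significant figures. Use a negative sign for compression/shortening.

-0.563 mm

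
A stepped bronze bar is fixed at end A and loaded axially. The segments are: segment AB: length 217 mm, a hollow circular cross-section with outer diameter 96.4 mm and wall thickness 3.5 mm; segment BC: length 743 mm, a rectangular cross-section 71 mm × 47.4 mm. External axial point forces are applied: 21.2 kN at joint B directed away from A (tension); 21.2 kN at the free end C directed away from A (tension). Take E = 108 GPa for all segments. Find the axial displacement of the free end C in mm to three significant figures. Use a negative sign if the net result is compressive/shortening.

Internal axial forces (sectioning from the free end, tension +): N_BC = 21.2 kN, N_AB = 42.4 kN.
A_AB = 1021 mm².
A_BC = 3365 mm².
δ_AB = 42400·217/(1021·108000) = 0.0834 mm
δ_BC = 21200·743/(3365·108000) = 0.04334 mm
δ = Σδ_i = 0.1267 mm.

0.127 mm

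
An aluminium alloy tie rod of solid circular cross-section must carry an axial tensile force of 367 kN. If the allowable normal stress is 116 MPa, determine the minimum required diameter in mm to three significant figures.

Required area A ≥ P/σ_allow = 367000/116 = 3164 mm².
For a solid circular section, d ≥ √(4A/π) = 63.47 mm.

63.5 mm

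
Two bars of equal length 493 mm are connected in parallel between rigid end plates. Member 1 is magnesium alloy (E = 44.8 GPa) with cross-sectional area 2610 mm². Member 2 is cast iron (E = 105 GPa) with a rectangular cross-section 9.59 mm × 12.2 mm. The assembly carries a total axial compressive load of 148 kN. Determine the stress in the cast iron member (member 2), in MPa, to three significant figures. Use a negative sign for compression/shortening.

A_2 = 117 mm².
Equal strain + equilibrium ⇒ each member carries load in proportion to AE: A₁E₁ = 116900000 N, A₂E₂ = 12280000 N, ΣAE = 129200000 N.
σ₂ = P·E₂/ΣAE = -148000·105000/129200000 = -120.3 MPa.

-120 MPa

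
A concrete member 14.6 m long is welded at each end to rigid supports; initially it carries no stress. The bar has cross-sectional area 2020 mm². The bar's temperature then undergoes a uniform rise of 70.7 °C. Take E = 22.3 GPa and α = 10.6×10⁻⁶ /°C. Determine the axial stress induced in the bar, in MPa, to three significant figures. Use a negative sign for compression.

Free thermal expansion αLΔT = 10.6e-6 · 14600 · 70.7 = 10.94 mm.
The walls impose strain ε = −(10.94)/14600 = -7.4942e-04; σ = Eε = 22300 · -7.4942e-04 = -16.71 MPa.

-16.7 MPa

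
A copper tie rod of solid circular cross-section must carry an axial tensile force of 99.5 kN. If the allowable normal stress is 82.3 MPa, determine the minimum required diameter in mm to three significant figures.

Required area A ≥ P/σ_allow = 99500/82.3 = 1209 mm².
For a solid circular section, d ≥ √(4A/π) = 39.23 mm.

39.2 mm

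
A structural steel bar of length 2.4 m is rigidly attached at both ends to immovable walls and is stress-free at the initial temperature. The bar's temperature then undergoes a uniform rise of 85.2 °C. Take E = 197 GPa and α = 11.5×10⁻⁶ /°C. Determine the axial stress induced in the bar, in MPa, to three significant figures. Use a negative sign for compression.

Free thermal expansion αLΔT = 11.5e-6 · 2400 · 85.2 = 2.352 mm.
The walls impose strain ε = −(2.352)/2400 = -9.7980e-04; σ = Eε = 197000 · -9.7980e-04 = -193 MPa.

-193 MPa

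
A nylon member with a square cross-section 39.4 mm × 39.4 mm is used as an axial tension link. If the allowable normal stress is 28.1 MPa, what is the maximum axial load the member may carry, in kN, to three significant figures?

43.6 kN

A = 1552 mm².
P_max = σ_allow · A = 28.1 · 1552 = 43620 N = 43.62 kN.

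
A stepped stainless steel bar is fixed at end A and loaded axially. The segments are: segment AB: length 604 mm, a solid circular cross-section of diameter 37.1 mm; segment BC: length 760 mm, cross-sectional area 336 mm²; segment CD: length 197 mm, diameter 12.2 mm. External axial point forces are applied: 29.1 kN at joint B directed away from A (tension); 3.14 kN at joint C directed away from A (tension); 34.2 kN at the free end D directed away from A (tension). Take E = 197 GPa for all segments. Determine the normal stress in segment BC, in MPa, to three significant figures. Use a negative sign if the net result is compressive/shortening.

Internal axial forces (sectioning from the free end, tension +): N_CD = 34.2 kN, N_BC = 37.34 kN, N_AB = 66.44 kN.
σ_BC = N_BC/A_BC = 37340/336 = 111.1 MPa.

111 MPa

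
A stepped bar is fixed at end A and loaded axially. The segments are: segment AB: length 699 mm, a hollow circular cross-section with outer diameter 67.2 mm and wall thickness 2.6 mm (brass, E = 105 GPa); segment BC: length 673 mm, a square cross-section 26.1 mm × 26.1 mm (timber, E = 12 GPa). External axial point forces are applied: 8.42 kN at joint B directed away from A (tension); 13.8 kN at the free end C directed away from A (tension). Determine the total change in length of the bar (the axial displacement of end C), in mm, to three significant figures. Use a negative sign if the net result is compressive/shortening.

1.42 mm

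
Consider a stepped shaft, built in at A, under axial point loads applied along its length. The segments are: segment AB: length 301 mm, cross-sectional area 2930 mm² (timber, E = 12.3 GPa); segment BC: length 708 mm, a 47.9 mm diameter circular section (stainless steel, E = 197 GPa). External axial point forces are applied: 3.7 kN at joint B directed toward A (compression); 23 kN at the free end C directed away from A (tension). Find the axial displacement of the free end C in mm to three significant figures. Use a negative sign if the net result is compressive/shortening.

0.207 mm

Internal axial forces (sectioning from the free end, tension +): N_BC = 23 kN, N_AB = 19.3 kN.
A_BC = 1802 mm².
δ_AB = 19300·301/(2930·12300) = 0.1612 mm
δ_BC = 23000·708/(1802·197000) = 0.04587 mm
δ = Σδ_i = 0.2071 mm.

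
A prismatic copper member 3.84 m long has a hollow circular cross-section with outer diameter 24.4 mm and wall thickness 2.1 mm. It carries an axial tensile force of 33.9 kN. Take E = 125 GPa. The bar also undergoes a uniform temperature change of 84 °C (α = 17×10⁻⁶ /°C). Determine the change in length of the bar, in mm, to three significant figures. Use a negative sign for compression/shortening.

12.6 mm

A = 147.1 mm².
δ_mech = NL/(AE) = 33900·3840/(147.1·125000) = 7.079 mm.
δ_thermal = αLΔT = 17e-6·3840·84 = 5.484 mm.
δ = δ_mech + δ_thermal = 12.56 mm.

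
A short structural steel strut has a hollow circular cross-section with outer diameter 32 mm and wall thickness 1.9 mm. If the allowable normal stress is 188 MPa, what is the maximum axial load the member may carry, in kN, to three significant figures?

33.8 kN

A = 179.7 mm².
P_max = σ_allow · A = 188 · 179.7 = 33780 N = 33.78 kN.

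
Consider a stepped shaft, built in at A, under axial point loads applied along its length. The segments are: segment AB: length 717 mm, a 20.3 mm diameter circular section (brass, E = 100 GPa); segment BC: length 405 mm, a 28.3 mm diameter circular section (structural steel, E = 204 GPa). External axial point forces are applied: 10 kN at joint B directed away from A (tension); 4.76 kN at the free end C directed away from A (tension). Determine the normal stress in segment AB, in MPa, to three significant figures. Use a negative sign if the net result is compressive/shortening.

Internal axial forces (sectioning from the free end, tension +): N_BC = 4.76 kN, N_AB = 14.76 kN.
A_AB = 323.7 mm².
σ_AB = N_AB/A_AB = 14760/323.7 = 45.6 MPa.

45.6 MPa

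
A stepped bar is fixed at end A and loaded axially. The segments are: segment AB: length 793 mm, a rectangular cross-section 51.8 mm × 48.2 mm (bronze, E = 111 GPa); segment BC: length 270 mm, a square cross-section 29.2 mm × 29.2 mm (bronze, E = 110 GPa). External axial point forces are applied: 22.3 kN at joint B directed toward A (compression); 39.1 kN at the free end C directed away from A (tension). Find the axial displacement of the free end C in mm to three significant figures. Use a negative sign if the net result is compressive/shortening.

0.161 mm

Internal axial forces (sectioning from the free end, tension +): N_BC = 39.1 kN, N_AB = 16.8 kN.
A_AB = 2497 mm².
A_BC = 852.6 mm².
δ_AB = 16800·793/(2497·111000) = 0.04807 mm
δ_BC = 39100·270/(852.6·110000) = 0.1126 mm
δ = Σδ_i = 0.1606 mm.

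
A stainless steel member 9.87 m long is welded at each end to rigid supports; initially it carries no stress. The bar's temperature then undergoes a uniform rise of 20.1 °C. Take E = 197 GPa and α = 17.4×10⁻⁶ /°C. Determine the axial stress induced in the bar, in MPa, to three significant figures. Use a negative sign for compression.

Free thermal expansion αLΔT = 17.4e-6 · 9870 · 20.1 = 3.452 mm.
The walls impose strain ε = −(3.452)/9870 = -3.4974e-04; σ = Eε = 197000 · -3.4974e-04 = -68.9 MPa.

-68.9 MPa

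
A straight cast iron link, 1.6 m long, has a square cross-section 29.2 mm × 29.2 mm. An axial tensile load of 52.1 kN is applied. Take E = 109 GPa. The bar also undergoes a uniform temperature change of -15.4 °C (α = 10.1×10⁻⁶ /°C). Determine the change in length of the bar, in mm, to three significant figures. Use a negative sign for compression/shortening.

0.648 mm

A = 852.6 mm².
δ_mech = NL/(AE) = 52100·1600/(852.6·109000) = 0.8969 mm.
δ_thermal = αLΔT = 10.1e-6·1600·-15.4 = -0.2489 mm.
δ = δ_mech + δ_thermal = 0.6481 mm.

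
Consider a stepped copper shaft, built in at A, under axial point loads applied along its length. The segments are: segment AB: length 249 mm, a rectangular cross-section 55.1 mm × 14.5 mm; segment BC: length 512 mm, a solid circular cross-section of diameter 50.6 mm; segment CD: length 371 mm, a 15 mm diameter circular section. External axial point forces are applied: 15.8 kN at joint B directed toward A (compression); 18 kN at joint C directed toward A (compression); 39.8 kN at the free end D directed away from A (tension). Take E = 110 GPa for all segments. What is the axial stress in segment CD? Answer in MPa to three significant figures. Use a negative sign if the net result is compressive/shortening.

Internal axial forces (sectioning from the free end, tension +): N_CD = 39.8 kN, N_BC = 21.8 kN, N_AB = 6 kN.
A_CD = 176.7 mm².
σ_CD = N_CD/A_CD = 39800/176.7 = 225.2 MPa.

225 MPa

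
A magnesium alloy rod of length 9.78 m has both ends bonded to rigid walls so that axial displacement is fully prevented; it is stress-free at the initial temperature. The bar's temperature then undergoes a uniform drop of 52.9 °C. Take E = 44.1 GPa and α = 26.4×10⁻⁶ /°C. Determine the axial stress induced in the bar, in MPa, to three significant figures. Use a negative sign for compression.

Free thermal expansion αLΔT = 26.4e-6 · 9780 · -52.9 = -13.66 mm.
The walls impose strain ε = −(-13.66)/9780 = 1.3966e-03; σ = Eε = 44100 · 1.3966e-03 = 61.59 MPa.

61.6 MPa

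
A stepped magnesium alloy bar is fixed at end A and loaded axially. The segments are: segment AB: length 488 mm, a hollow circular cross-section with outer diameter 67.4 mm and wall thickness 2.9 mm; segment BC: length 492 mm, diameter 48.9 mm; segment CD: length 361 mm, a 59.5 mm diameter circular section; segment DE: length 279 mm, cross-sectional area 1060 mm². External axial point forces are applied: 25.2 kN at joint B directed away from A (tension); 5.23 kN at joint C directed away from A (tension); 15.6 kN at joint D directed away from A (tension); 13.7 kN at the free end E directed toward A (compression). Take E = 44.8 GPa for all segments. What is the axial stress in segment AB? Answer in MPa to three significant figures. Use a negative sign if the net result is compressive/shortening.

Internal axial forces (sectioning from the free end, tension +): N_DE = -13.7 kN, N_CD = 1.9 kN, N_BC = 7.13 kN, N_AB = 32.33 kN.
A_AB = 587.6 mm².
σ_AB = N_AB/A_AB = 32330/587.6 = 55.02 MPa.

55.0 MPa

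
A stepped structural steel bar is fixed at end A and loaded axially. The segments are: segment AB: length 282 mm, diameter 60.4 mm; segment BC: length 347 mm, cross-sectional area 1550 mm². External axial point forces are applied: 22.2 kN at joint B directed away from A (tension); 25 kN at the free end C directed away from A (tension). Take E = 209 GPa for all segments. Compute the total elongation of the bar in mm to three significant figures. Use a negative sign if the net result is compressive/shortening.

Internal axial forces (sectioning from the free end, tension +): N_BC = 25 kN, N_AB = 47.2 kN.
A_AB = 2865 mm².
δ_AB = 47200·282/(2865·209000) = 0.02223 mm
δ_BC = 25000·347/(1550·209000) = 0.02678 mm
δ = Σδ_i = 0.04901 mm.

0.0490 mm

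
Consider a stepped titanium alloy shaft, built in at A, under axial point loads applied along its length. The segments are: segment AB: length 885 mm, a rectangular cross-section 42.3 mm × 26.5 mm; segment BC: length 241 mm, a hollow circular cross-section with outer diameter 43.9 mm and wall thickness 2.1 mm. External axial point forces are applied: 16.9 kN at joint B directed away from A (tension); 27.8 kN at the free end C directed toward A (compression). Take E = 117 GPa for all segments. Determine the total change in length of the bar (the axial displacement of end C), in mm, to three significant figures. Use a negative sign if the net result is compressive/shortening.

-0.281 mm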